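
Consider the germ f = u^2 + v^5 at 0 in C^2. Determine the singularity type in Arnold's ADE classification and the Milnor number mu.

Type A_4, Milnor number mu = 4.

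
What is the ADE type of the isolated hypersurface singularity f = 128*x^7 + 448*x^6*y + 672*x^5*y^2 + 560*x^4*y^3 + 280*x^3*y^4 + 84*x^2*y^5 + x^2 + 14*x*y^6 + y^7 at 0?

A_{6}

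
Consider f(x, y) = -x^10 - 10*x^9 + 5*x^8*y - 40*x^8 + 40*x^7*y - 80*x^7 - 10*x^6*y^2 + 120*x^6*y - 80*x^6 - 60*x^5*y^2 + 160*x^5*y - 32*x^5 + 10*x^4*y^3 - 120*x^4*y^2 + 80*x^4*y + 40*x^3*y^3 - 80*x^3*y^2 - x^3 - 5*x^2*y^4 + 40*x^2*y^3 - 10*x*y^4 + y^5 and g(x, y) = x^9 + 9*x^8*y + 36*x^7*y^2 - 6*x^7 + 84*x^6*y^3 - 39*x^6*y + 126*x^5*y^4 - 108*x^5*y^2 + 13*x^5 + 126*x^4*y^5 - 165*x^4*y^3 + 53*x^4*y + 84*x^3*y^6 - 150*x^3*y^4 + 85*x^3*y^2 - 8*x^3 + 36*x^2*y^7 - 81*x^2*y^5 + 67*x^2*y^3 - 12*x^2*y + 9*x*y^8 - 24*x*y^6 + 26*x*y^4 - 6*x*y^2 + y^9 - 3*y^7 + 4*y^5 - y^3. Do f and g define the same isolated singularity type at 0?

The Hessian of f at 0 has rank 0. Corank 2; j^3 = -x^3 is a perfect cube, so E-series; the 5-jet and mu = 8 give E_8. The Hessian of g at 0 has rank 0. Corank 2; j^3 = -(2*x + y)^3 is a perfect cube, so E-series; the 5-jet and mu = 8 give E_8. Both have type E_8, hence right-equivalent.

Yes.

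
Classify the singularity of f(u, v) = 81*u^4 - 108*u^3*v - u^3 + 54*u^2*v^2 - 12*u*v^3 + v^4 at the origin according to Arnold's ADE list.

E6

The Hessian of f at 0 has rank 0. Corank 2; j^3 = -u^3 is a perfect cube, so E-series; the 4-jet and mu = 6 give E_6.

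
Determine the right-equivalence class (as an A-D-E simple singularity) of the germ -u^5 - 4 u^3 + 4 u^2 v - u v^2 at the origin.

D_6

The Hessian of f at 0 has rank 0. Corank 2; j^3 = -u*(2*u - v)^2 has shape L^2 M (L != M), so D-series; mu = 6 gives D_6.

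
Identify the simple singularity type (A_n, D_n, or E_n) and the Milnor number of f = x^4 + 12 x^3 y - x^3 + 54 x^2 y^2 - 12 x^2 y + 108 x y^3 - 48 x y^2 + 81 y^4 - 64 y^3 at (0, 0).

The Hessian of f at 0 has rank 0. Corank 2; j^3 = -(x + 4*y)^3 is a perfect cube, so E-series; the 4-jet and mu = 6 give E_6.

Type E_6, Milnor number mu = 6.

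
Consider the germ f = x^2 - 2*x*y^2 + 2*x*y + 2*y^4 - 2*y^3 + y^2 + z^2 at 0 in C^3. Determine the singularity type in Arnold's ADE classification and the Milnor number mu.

Type A_{3}, Milnor number mu = 3.

The Hessian of f at 0 has rank 2. Corank 1: A-series; mu = 3 gives A_3.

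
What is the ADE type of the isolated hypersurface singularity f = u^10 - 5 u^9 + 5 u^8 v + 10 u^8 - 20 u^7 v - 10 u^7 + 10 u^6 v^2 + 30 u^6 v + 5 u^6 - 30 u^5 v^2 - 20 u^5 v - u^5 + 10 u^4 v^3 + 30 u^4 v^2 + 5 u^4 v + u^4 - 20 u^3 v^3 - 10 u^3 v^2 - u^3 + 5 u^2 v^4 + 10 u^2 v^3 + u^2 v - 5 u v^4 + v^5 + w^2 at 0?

The Hessian of f at 0 is [[0, 0, 0], [0, 0, 0], [0, 0, 2]] with rank 1, so corank 2. A Groebner basis of the Jacobian ideal J(f) in C{u,v,w} is {u*v/5 + v^4, u*v^2, u^2 - u*v, w}; counting standard monomials gives mu = 6. Corank 2; j^3 = -u^2*(u - v) has shape L^2 M (L != M), so D-series; mu = 6 gives D_6.

D_{6}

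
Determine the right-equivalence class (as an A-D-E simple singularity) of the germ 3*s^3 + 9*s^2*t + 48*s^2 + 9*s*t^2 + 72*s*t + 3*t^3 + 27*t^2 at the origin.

A2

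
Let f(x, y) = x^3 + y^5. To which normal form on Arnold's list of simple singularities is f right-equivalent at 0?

The Hessian of f at 0 has rank 0. Corank 2; j^3 = x^3 is a perfect cube, so E-series; the 5-jet and mu = 8 give E_8.

E8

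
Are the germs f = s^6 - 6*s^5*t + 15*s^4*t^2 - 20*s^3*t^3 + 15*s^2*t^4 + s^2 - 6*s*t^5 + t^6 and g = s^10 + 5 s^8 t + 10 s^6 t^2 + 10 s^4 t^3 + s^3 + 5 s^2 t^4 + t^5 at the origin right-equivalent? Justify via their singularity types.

No.

The Hessian of f at 0 is [[2, 0], [0, 0]] with rank 1, so corank 1. A Groebner basis of the Jacobian ideal J(f) in C{s,t} is {t^5, s}; counting standard monomials gives mu = 5. Corank 1: A-series; mu = 5 gives A_5. The Hessian of g at 0 is [[0, 0], [0, 0]] with rank 0, so corank 2. A Groebner basis of the Jacobian ideal J(g) in C{s,t} is {t^4, s^2}; counting standard monomials gives mu = 8. Corank 2; j^3 = s^3 is a perfect cube, so E-series; the 5-jet and mu = 8 give E_8. f is A_5 but g is E_8, hence not right-equivalent.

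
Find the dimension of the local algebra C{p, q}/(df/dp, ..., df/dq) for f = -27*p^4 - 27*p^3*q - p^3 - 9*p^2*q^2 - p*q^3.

The Hessian of f at 0 is [[0, 0], [0, 0]] with rank 0, so corank 2. A Groebner basis of the Jacobian ideal J(f) in C{p,q} is {p^2/3 + q^4 + q^3/9, p^3, p^2*q - p^2/9 - q^3/27, 2*p^2/3 + p*q^2 + 2*q^3/9}; counting standard monomials gives mu = 7. Corank 2; j^3 = -p^3 is a perfect cube, so E-series; the 4-jet and mu = 7 give E_7.

7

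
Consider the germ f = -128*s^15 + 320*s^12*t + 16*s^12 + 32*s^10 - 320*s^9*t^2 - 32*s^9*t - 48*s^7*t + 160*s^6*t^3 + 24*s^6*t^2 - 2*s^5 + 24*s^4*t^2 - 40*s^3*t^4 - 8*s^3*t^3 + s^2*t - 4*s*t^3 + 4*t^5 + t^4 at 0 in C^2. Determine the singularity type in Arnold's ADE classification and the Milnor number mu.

The Hessian of f at 0 has rank 0. Corank 2; j^3 = s^2*t has shape L^2 M (L != M), so D-series; mu = 5 gives D_5.

Type D_5, Milnor number mu = 5.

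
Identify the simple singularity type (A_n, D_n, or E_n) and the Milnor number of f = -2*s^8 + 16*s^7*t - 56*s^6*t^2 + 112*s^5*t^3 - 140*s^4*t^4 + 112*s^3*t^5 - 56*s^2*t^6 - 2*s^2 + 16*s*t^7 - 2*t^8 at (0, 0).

Type A_7, Milnor number mu = 7.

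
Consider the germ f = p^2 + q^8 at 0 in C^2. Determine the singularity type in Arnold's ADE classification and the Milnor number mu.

Type A7, Milnor number mu = 7.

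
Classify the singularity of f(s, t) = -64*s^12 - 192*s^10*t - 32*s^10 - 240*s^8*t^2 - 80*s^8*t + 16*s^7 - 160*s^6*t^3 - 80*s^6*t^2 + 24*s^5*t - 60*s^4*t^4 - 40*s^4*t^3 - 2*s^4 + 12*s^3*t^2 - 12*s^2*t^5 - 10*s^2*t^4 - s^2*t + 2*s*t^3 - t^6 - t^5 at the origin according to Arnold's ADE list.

D7

The Hessian of f at 0 is [[0, 0], [0, 0]] with rank 0, so corank 2. A Groebner basis of the Jacobian ideal J(f) in C{s,t} is {s^3, s^2*t + s^2/6 - s*t^2/6, -s*t + t^3}; counting standard monomials gives mu = 7. Corank 2; j^3 = -s^2*t has shape L^2 M (L != M), so D-series; mu = 7 gives D_7.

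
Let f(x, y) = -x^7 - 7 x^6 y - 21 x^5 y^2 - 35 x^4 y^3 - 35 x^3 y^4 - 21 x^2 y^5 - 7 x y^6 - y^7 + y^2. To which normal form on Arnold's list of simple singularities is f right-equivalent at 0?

A6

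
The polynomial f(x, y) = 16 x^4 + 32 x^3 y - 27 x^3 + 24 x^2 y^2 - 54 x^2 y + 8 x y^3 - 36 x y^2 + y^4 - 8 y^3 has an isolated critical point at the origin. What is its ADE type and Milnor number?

Type E_6, Milnor number mu = 6.

The Hessian of f at 0 is [[0, 0], [0, 0]] with rank 0, so corank 2. A Groebner basis of the Jacobian ideal J(f) in C{x,y} is {y^4, x*y^2 + 11*y^3/18, x^2 + 4*x*y/3 + 4*y^2/9}; counting standard monomials gives mu = 6. Corank 2; j^3 = -(3*x + 2*y)^3 is a perfect cube, so E-series; the 4-jet and mu = 6 give E_6.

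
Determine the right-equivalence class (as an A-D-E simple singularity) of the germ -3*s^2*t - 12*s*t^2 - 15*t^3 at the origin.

D_{4}

The Hessian of f at 0 is [[0, 0], [0, 0]] with rank 0, so corank 2. A Groebner basis of the Jacobian ideal J(f) in C{s,t} is {t^3, s^2 - t^2, s*t + 2*t^2}; counting standard monomials gives mu = 4. Corank 2; j^3 = -3*t*(s^2 + 4*s*t + 5*t^2) splits into three distinct lines over C (the quadratic factor has nonzero discriminant), so D_4.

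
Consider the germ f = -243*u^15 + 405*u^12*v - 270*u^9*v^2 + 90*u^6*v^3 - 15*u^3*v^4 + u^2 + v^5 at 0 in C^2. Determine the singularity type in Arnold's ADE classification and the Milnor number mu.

Type A_4, Milnor number mu = 4.

The Hessian of f at 0 has rank 1. Corank 1: A-series; mu = 4 gives A_4.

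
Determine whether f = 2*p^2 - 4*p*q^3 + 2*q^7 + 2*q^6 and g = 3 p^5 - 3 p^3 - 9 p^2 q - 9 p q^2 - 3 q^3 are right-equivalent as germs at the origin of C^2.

The Hessian of f at 0 has rank 1. Corank 1: A-series; mu = 6 gives A_6. The Hessian of g at 0 has rank 0. Corank 2; j^3 = -3*(p + q)^3 is a perfect cube, so E-series; the 5-jet and mu = 8 give E_8. f is A_6 but g is E_8, hence not right-equivalent.

No.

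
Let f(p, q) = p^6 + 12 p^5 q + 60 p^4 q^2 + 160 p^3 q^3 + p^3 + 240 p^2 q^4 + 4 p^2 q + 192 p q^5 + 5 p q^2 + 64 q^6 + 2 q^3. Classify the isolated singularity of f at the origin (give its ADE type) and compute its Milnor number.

Type D_{7}, Milnor number mu = 7.

The Hessian of f at 0 is [[0, 0], [0, 0]] with rank 0, so corank 2. A Groebner basis of the Jacobian ideal J(f) in C{p,q} is {-p*q/6 + q^5 - q^2/6, p*q^2 + q^3, p^2 + 3*p*q + 2*q^2}; counting standard monomials gives mu = 7. Corank 2; j^3 = (p + q)^2*(p + 2*q) has shape L^2 M (L != M), so D-series; mu = 7 gives D_7.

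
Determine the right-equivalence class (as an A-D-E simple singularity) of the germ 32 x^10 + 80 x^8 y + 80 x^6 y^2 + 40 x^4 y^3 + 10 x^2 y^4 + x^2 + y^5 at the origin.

A_{4}

The Hessian of f at 0 is [[2, 0], [0, 0]] with rank 1, so corank 1. A Groebner basis of the Jacobian ideal J(f) in C{x,y} is {y^4, x}; counting standard monomials gives mu = 4. Corank 1: A-series; mu = 4 gives A_4.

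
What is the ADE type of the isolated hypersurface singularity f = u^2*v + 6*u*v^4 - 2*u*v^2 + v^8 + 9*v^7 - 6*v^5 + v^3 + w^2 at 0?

The Hessian of f at 0 is [[0, 0, 0], [0, 0, 0], [0, 0, 2]] with rank 1, so corank 2. A Groebner basis of the Jacobian ideal J(f) in C{u,v,w} is {u^2*v^2 + 16*u^2*v/27 + 2*u^2/3 - 32*u*v^2/27 - u*v + 16*v^3/27 + v^2/3, 8*u^2*v/27 + u^2/3 + u*v^3 - 16*u*v^2/27 - u*v/3 + 8*v^3/27, u*v/3 + v^4 - v^2/3, u^3 - 3*u^2*v + 3*u*v^2 - v^3, w}; counting standard monomials gives mu = 9. Corank 2; j^3 = v*(u - v)^2 has shape L^2 M (L != M), so D-series; mu = 9 gives D_9.

D9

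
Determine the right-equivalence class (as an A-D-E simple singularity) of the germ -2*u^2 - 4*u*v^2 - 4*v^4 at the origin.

The Hessian of f at 0 is [[-4, 0], [0, 0]] with rank 1, so corank 1. A Groebner basis of the Jacobian ideal J(f) in C{u,v} is {u^2, u*v, u + v^2}; counting standard monomials gives mu = 3. Corank 1: A-series; mu = 3 gives A_3.

A_3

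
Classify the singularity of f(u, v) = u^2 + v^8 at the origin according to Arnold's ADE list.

A_7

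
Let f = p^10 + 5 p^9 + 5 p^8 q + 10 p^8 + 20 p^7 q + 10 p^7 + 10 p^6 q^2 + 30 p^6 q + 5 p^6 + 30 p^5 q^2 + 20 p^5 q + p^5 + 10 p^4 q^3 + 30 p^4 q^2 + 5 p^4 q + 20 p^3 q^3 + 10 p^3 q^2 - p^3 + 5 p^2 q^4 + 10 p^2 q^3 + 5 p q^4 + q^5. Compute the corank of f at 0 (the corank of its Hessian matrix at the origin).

Hessian at 0 has rank 0.

2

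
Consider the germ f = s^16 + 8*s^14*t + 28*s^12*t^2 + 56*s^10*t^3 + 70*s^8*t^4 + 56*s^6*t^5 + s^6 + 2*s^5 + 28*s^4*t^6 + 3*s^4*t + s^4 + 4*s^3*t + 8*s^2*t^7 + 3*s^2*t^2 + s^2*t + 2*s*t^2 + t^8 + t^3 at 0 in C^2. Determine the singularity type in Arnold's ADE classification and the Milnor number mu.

Type D_{9}, Milnor number mu = 9.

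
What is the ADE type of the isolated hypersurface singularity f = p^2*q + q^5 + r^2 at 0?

D_{6}

The Hessian of f at 0 is [[0, 0, 0], [0, 0, 0], [0, 0, 2]] with rank 1, so corank 2. A Groebner basis of the Jacobian ideal J(f) in C{p,q,r} is {p^2/5 + q^4, p^3, p*q, r}; counting standard monomials gives mu = 6. Corank 2; j^3 = p^2*q has shape L^2 M (L != M), so D-series; mu = 6 gives D_6.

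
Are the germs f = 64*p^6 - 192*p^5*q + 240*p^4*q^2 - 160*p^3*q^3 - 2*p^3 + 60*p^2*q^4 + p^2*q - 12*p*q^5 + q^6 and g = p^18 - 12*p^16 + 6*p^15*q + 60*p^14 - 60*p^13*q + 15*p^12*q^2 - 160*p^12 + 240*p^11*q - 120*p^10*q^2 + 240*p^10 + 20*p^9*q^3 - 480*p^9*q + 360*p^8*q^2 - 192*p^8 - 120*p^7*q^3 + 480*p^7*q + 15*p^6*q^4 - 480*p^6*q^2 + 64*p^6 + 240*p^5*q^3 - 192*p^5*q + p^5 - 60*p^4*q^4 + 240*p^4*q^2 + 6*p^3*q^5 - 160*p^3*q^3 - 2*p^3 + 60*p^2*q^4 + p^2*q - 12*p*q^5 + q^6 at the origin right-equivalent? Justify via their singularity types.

The Hessian of f at 0 has rank 0. Corank 2; j^3 = -p^2*(2*p - q) has shape L^2 M (L != M), so D-series; mu = 7 gives D_7. The Hessian of g at 0 has rank 0. Corank 2; j^3 = -p^2*(2*p - q) has shape L^2 M (L != M), so D-series; mu = 7 gives D_7. Both have type D_7, hence right-equivalent.

Yes.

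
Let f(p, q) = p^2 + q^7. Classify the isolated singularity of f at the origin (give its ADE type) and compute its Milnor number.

Type A_6, Milnor number mu = 6.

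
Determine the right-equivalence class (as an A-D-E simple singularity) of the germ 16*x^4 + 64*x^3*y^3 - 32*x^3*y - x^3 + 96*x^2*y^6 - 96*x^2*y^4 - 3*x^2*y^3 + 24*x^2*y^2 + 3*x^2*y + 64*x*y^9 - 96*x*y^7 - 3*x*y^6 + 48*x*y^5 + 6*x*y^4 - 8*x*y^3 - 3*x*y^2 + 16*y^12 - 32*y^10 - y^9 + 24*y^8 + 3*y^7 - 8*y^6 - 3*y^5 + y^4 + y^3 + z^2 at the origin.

E_{6}

The Hessian of f at 0 has rank 1. Corank 2; j^3 = -(x - y)^3 is a perfect cube, so E-series; the 4-jet and mu = 6 give E_6.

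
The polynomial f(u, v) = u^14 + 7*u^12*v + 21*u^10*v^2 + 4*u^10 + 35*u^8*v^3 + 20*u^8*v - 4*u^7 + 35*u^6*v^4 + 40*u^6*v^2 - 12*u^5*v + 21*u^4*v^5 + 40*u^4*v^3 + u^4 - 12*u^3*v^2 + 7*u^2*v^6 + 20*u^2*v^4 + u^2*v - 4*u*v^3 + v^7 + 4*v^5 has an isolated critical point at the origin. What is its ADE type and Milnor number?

Type D_8, Milnor number mu = 8.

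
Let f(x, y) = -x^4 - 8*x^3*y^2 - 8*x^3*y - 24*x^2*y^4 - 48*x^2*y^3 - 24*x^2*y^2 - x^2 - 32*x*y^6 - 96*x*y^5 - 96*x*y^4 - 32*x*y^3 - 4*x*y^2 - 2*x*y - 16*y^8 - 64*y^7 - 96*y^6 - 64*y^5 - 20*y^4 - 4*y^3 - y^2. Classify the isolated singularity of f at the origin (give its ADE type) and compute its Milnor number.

Type A_3, Milnor number mu = 3.

The Hessian of f at 0 has rank 1. Corank 1: A-series; mu = 3 gives A_3.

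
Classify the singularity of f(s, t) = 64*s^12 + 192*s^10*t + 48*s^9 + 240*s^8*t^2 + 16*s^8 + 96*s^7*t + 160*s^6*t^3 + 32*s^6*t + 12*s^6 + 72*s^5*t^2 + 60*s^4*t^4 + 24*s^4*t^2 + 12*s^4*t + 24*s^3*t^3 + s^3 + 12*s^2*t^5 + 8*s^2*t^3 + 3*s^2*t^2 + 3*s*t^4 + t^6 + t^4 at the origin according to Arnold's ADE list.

The Hessian of f at 0 has rank 0. Corank 2; j^3 = s^3 is a perfect cube, so E-series; the 4-jet and mu = 6 give E_6.

E_{6}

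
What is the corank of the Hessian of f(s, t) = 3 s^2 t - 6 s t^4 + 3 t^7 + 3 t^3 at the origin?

2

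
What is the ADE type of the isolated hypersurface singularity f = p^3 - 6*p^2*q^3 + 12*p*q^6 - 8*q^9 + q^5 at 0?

The Hessian of f at 0 has rank 0. Corank 2; j^3 = p^3 is a perfect cube, so E-series; the 5-jet and mu = 8 give E_8.

E_{8}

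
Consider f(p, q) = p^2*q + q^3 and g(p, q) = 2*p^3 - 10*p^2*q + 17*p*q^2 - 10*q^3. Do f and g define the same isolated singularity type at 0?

The Hessian of f at 0 has rank 0. Corank 2; j^3 = q*(p^2 + q^2) splits into three distinct lines over C (the quadratic factor has nonzero discriminant), so D_4. The Hessian of g at 0 has rank 0. Corank 2; j^3 = (p - 2*q)*(2*p^2 - 6*p*q + 5*q^2) splits into three distinct lines over C (the quadratic factor has nonzero discriminant), so D_4. Both have type D_4, hence right-equivalent.

Yes.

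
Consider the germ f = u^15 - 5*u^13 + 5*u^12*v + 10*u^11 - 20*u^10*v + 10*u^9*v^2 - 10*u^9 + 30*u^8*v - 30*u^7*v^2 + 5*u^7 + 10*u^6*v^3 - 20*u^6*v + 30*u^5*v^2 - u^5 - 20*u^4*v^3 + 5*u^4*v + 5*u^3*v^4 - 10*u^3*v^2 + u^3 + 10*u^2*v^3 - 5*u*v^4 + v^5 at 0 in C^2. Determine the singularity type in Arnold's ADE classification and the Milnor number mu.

Type E_8, Milnor number mu = 8.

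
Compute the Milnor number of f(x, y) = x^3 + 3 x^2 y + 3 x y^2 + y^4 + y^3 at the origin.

6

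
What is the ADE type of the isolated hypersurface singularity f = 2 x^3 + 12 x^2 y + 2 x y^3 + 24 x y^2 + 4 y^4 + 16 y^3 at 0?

E7

The Hessian of f at 0 has rank 0. Corank 2; j^3 = 2*(x + 2*y)^3 is a perfect cube, so E-series; the 4-jet and mu = 7 give E_7.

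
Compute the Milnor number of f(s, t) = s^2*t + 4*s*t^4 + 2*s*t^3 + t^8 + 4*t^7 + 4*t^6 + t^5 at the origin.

The Hessian of f at 0 has rank 0. Corank 2; j^3 = s^2*t has shape L^2 M (L != M), so D-series; mu = 9 gives D_9.

9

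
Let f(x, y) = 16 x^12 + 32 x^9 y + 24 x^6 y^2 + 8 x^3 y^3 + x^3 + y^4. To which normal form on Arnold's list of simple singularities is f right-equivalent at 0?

E_6

The Hessian of f at 0 is [[0, 0], [0, 0]] with rank 0, so corank 2. A Groebner basis of the Jacobian ideal J(f) in C{x,y} is {y^3, x^2}; counting standard monomials gives mu = 6. Corank 2; j^3 = x^3 is a perfect cube, so E-series; the 4-jet and mu = 6 give E_6.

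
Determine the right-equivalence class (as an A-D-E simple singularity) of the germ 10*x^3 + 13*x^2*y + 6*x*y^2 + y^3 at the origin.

The Hessian of f at 0 has rank 0. Corank 2; j^3 = (2*x + y)*(5*x^2 + 4*x*y + y^2) splits into three distinct lines over C (the quadratic factor has nonzero discriminant), so D_4.

D4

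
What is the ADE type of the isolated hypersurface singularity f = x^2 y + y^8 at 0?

D_9

The Hessian of f at 0 is [[0, 0], [0, 0]] with rank 0, so corank 2. A Groebner basis of the Jacobian ideal J(f) in C{x,y} is {x^2/8 + y^7, x^3, x*y}; counting standard monomials gives mu = 9. Corank 2; j^3 = x^2*y has shape L^2 M (L != M), so D-series; mu = 9 gives D_9.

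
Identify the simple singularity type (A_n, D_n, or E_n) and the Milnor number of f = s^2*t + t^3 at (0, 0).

Type D_{4}, Milnor number mu = 4.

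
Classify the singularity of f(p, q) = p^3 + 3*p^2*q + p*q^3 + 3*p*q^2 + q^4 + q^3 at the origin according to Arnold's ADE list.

The Hessian of f at 0 is [[0, 0], [0, 0]] with rank 0, so corank 2. A Groebner basis of the Jacobian ideal J(f) in C{p,q} is {p^3 + 3*p^2*q + 6*p^2 + 12*p*q + 6*q^2, -3*p^2 + p*q^2 - 6*p*q - 3*q^2, 3*p^2 + 6*p*q + q^3 + 3*q^2}; counting standard monomials gives mu = 7. Corank 2; j^3 = (p + q)^3 is a perfect cube, so E-series; the 4-jet and mu = 7 give E_7.

E7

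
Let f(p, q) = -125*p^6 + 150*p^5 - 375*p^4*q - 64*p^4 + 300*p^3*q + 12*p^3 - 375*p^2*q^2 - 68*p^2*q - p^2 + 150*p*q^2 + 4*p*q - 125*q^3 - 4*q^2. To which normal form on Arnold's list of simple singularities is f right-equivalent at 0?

The Hessian of f at 0 is [[-2, 4], [4, -8]] with rank 1, so corank 1. A Groebner basis of the Jacobian ideal J(f) in C{p,q} is {q^2, p - 2*q}; counting standard monomials gives mu = 2. Corank 1: A-series; mu = 2 gives A_2.

A_2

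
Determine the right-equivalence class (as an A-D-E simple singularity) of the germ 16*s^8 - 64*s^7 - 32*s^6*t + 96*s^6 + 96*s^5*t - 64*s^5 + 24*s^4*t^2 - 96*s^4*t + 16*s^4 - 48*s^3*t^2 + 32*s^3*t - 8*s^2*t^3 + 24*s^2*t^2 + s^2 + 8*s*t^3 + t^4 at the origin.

The Hessian of f at 0 is [[2, 0], [0, 0]] with rank 1, so corank 1. A Groebner basis of the Jacobian ideal J(f) in C{s,t} is {t^3, s}; counting standard monomials gives mu = 3. Corank 1: A-series; mu = 3 gives A_3.

A_3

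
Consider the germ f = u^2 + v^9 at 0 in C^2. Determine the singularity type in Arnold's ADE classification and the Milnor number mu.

Type A8, Milnor number mu = 8.

The Hessian of f at 0 has rank 1. Corank 1: A-series; mu = 8 gives A_8.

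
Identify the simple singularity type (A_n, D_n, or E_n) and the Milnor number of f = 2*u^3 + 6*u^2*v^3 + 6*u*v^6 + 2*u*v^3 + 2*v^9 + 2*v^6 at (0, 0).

The Hessian of f at 0 has rank 0. Corank 2; j^3 = 2*u^3 is a perfect cube, so E-series; the 4-jet and mu = 7 give E_7.

Type E_7, Milnor number mu = 7.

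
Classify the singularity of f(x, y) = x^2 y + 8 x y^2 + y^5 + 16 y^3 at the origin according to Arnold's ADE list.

D_6

The Hessian of f at 0 has rank 0. Corank 2; j^3 = y*(x + 4*y)^2 has shape L^2 M (L != M), so D-series; mu = 6 gives D_6.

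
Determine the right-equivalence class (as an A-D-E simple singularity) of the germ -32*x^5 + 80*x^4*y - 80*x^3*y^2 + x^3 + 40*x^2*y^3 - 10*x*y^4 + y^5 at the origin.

E8

The Hessian of f at 0 has rank 0. Corank 2; j^3 = x^3 is a perfect cube, so E-series; the 5-jet and mu = 8 give E_8.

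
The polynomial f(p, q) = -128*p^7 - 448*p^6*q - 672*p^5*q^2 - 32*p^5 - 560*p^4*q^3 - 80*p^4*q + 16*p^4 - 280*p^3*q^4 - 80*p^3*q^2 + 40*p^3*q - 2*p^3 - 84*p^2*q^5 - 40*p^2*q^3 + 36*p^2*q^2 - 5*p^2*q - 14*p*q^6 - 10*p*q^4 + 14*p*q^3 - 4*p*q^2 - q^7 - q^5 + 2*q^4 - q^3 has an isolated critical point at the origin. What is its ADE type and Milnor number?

The Hessian of f at 0 is [[0, 0], [0, 0]] with rank 0, so corank 2. A Groebner basis of the Jacobian ideal J(f) in C{p,q} is {-37*p^2/34 + p*q^3 + 25*p*q^2/34 - 171*p*q/68 + 73*q^3/68 - 97*q^2/68, 26*p^2/17 - 7*p*q^2/17 + 61*p*q/17 + q^4 - 16*q^3/17 + 35*q^2/17, p^3 - 19*p^2/34 - 57*p*q^2/34 - 63*p*q/68 - 59*q^3/68 - 25*q^2/68, p^2*q + 7*p^2/34 + 55*p*q^2/34 + 25*p*q/68 + 45*q^3/68 + 11*q^2/68}; counting standard monomials gives mu = 8. Corank 2; j^3 = -(p + q)^2*(2*p + q) has shape L^2 M (L != M), so D-series; mu = 8 gives D_8.

Type D_{8}, Milnor number mu = 8.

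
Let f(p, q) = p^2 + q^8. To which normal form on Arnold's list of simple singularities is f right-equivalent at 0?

A_7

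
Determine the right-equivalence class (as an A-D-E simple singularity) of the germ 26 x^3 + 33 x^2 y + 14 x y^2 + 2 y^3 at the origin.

D_{4}

The Hessian of f at 0 is [[0, 0], [0, 0]] with rank 0, so corank 2. A Groebner basis of the Jacobian ideal J(f) in C{x,y} is {y^3, x^2 - 2*y^2/3, x*y + y^2}; counting standard monomials gives mu = 4. Corank 2; j^3 = (2*x + y)*(13*x^2 + 10*x*y + 2*y^2) splits into three distinct lines over C (the quadratic factor has nonzero discriminant), so D_4.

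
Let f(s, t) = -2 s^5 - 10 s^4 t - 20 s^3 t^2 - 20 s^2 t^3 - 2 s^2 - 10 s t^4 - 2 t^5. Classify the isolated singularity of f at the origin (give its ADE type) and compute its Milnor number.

The Hessian of f at 0 is [[-4, 0], [0, 0]] with rank 1, so corank 1. A Groebner basis of the Jacobian ideal J(f) in C{s,t} is {t^4, s}; counting standard monomials gives mu = 4. Corank 1: A-series; mu = 4 gives A_4.

Type A_{4}, Milnor number mu = 4.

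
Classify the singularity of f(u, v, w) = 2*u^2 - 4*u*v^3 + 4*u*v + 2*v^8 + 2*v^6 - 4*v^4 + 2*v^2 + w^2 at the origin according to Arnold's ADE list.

The Hessian of f at 0 has rank 2. Corank 1: A-series; mu = 7 gives A_7.

A7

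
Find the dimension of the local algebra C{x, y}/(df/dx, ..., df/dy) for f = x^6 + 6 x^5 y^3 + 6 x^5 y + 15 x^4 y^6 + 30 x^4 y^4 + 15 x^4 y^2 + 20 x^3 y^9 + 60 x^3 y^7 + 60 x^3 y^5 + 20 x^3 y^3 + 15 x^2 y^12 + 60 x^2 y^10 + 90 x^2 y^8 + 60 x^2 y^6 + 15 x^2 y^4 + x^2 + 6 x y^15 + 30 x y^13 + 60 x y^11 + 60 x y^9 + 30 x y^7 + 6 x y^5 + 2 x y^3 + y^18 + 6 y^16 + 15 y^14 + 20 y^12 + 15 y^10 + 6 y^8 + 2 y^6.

The Hessian of f at 0 is [[2, 0], [0, 0]] with rank 1, so corank 1. A Groebner basis of the Jacobian ideal J(f) in C{x,y} is {x*y^2, x + y^3, x^2}; counting standard monomials gives mu = 5. Corank 1: A-series; mu = 5 gives A_5.

5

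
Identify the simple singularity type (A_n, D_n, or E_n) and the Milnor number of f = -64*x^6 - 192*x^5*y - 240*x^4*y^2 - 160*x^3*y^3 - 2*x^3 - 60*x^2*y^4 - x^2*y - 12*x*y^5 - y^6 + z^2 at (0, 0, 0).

Type D_7, Milnor number mu = 7.

The Hessian of f at 0 is [[0, 0, 0], [0, 0, 0], [0, 0, 2]] with rank 1, so corank 2. A Groebner basis of the Jacobian ideal J(f) in C{x,y,z} is {-x*y/12 + y^5, x*y^2, x^2 + x*y/2, z}; counting standard monomials gives mu = 7. Corank 2; j^3 = -x^2*(2*x + y) has shape L^2 M (L != M), so D-series; mu = 7 gives D_7.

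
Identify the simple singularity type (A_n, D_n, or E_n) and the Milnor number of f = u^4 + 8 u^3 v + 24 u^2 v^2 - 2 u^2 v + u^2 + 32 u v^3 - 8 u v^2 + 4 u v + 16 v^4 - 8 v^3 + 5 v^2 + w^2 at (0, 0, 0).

Type A1, Milnor number mu = 1.

The Hessian of f at 0 is [[2, 4, 0], [4, 10, 0], [0, 0, 2]] with rank 3, so corank 0. A Groebner basis of the Jacobian ideal J(f) in C{u,v,w} is {u, v, w}; counting standard monomials gives mu = 1. Corank 0: nondegenerate Morse point, so A_1.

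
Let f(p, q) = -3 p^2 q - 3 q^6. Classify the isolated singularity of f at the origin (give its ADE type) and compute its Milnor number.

The Hessian of f at 0 is [[0, 0], [0, 0]] with rank 0, so corank 2. A Groebner basis of the Jacobian ideal J(f) in C{p,q} is {p^2/6 + q^5, p^3, p*q}; counting standard monomials gives mu = 7. Corank 2; j^3 = -3*p^2*q has shape L^2 M (L != M), so D-series; mu = 7 gives D_7.

Type D7, Milnor number mu = 7.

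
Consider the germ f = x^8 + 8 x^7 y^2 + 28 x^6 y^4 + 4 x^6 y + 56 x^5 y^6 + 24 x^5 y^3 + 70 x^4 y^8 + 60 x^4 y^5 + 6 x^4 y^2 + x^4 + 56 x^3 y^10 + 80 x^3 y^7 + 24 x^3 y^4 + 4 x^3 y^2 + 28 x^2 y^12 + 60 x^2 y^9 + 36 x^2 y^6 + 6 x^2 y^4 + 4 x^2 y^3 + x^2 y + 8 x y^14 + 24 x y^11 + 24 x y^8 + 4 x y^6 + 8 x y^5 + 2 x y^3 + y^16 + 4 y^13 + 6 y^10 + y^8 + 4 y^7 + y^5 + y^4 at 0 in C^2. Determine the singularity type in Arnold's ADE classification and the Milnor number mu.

Type D5, Milnor number mu = 5.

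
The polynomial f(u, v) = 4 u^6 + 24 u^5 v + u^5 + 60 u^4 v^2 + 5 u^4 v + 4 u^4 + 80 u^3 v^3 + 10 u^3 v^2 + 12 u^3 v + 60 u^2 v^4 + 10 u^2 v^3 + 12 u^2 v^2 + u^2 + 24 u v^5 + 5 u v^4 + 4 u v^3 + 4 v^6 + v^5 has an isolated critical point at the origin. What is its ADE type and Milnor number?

The Hessian of f at 0 is [[2, 0], [0, 0]] with rank 1, so corank 1. A Groebner basis of the Jacobian ideal J(f) in C{u,v} is {u/2 + v^3, u^2, u*v}; counting standard monomials gives mu = 4. Corank 1: A-series; mu = 4 gives A_4.

Type A_{4}, Milnor number mu = 4.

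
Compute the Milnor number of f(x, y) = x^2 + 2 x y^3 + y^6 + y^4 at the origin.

The Hessian of f at 0 has rank 1. Corank 1: A-series; mu = 3 gives A_3.

3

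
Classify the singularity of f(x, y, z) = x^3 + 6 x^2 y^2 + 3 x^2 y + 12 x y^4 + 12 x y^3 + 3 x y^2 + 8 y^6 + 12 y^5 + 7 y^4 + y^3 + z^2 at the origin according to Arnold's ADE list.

E_6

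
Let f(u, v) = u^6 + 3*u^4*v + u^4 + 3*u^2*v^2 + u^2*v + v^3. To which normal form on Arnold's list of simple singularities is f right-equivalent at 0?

The Hessian of f at 0 has rank 0. Corank 2; j^3 = v*(u^2 + v^2) splits into three distinct lines over C (the quadratic factor has nonzero discriminant), so D_4.

D4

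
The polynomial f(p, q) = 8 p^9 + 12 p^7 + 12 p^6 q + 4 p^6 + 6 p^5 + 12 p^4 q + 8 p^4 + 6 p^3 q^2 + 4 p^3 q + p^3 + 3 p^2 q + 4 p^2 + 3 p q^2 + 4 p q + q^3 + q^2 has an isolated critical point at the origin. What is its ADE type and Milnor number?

Type A_{2}, Milnor number mu = 2.

The Hessian of f at 0 has rank 1. Corank 1: A-series; mu = 2 gives A_2.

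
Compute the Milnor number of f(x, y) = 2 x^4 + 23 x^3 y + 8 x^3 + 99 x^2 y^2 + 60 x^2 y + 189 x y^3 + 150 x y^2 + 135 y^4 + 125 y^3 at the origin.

7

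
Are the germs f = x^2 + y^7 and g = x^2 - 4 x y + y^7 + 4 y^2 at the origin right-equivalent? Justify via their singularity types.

The Hessian of f at 0 has rank 1. Corank 1: A-series; mu = 6 gives A_6. The Hessian of g at 0 has rank 1. Corank 1: A-series; mu = 6 gives A_6. Both have type A_6, hence right-equivalent.

Yes.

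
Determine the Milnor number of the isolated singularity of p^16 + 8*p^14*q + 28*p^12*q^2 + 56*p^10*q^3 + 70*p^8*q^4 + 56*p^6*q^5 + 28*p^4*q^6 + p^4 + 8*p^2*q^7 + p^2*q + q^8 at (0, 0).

The Hessian of f at 0 is [[0, 0], [0, 0]] with rank 0, so corank 2. A Groebner basis of the Jacobian ideal J(f) in C{p,q} is {p^2/8 + q^7, p^3, p*q}; counting standard monomials gives mu = 9. Corank 2; j^3 = p^2*q has shape L^2 M (L != M), so D-series; mu = 9 gives D_9.

9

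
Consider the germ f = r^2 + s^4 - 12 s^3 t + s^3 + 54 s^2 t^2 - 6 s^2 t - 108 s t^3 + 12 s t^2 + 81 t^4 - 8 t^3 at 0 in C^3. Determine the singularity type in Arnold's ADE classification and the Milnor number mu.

Type E6, Milnor number mu = 6.

The Hessian of f at 0 is [[0, 0, 0], [0, 0, 0], [0, 0, 2]] with rank 1, so corank 2. A Groebner basis of the Jacobian ideal J(f) in C{s,t,r} is {t^4, s*t^2 - 7*t^3/3, s^2 - 4*s*t + 4*t^2, r}; counting standard monomials gives mu = 6. Corank 2; j^3 = (s - 2*t)^3 is a perfect cube, so E-series; the 4-jet and mu = 6 give E_6.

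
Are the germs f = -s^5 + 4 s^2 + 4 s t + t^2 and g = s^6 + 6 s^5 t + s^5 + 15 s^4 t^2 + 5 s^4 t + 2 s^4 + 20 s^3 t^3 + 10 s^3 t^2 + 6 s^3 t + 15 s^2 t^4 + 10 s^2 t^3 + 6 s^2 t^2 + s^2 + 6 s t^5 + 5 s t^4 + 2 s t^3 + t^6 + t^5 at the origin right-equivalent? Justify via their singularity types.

Yes.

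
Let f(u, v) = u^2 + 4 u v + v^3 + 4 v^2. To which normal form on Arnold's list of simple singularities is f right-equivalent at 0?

A_2

The Hessian of f at 0 has rank 1. Corank 1: A-series; mu = 2 gives A_2.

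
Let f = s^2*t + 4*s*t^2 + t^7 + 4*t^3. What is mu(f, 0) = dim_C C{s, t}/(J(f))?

8

The Hessian of f at 0 is [[0, 0], [0, 0]] with rank 0, so corank 2. A Groebner basis of the Jacobian ideal J(f) in C{s,t} is {s^2/7 + t^6 - 4*t^2/7, s^3 + 8*t^3, s*t + 2*t^2}; counting standard monomials gives mu = 8. Corank 2; j^3 = t*(s + 2*t)^2 has shape L^2 M (L != M), so D-series; mu = 8 gives D_8.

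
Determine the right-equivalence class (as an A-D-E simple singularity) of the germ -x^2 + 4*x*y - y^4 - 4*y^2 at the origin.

A_3

The Hessian of f at 0 is [[-2, 4], [4, -8]] with rank 1, so corank 1. A Groebner basis of the Jacobian ideal J(f) in C{x,y} is {y^3, x - 2*y}; counting standard monomials gives mu = 3. Corank 1: A-series; mu = 3 gives A_3.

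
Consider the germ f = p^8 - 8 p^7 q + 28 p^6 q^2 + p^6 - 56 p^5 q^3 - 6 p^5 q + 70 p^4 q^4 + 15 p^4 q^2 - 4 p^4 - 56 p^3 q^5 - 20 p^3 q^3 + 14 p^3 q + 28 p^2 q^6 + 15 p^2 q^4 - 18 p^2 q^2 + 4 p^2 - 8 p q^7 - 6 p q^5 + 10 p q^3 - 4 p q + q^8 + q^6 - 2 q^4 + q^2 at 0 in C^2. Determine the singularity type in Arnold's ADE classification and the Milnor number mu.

Type A7, Milnor number mu = 7.

The Hessian of f at 0 has rank 1. Corank 1: A-series; mu = 7 gives A_7.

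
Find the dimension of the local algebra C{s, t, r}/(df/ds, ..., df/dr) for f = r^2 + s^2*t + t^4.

5

The Hessian of f at 0 is [[0, 0, 0], [0, 0, 0], [0, 0, 2]] with rank 1, so corank 2. A Groebner basis of the Jacobian ideal J(f) in C{s,t,r} is {s^3, s^2/4 + t^3, s*t, r}; counting standard monomials gives mu = 5. Corank 2; j^3 = s^2*t has shape L^2 M (L != M), so D-series; mu = 5 gives D_5.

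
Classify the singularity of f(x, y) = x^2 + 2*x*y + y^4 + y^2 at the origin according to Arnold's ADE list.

A_{3}

The Hessian of f at 0 has rank 1. Corank 1: A-series; mu = 3 gives A_3.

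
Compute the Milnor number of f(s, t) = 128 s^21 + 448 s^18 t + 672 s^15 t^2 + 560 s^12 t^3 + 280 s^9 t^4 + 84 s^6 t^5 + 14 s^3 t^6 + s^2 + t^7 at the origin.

The Hessian of f at 0 has rank 1. Corank 1: A-series; mu = 6 gives A_6.

6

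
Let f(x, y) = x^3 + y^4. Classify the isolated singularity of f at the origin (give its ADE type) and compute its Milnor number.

Type E_{6}, Milnor number mu = 6.

The Hessian of f at 0 is [[0, 0], [0, 0]] with rank 0, so corank 2. A Groebner basis of the Jacobian ideal J(f) in C{x,y} is {y^3, x^2}; counting standard monomials gives mu = 6. Corank 2; j^3 = x^3 is a perfect cube, so E-series; the 4-jet and mu = 6 give E_6.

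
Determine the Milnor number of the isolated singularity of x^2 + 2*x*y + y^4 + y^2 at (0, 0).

The Hessian of f at 0 is [[2, 2], [2, 2]] with rank 1, so corank 1. A Groebner basis of the Jacobian ideal J(f) in C{x,y} is {y^3, x + y}; counting standard monomials gives mu = 3. Corank 1: A-series; mu = 3 gives A_3.

3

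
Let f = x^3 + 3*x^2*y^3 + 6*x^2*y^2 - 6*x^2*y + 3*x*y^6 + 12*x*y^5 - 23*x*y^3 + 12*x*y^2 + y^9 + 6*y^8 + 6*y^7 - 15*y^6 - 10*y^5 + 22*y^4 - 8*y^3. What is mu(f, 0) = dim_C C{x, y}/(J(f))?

7

The Hessian of f at 0 is [[0, 0], [0, 0]] with rank 0, so corank 2. A Groebner basis of the Jacobian ideal J(f) in C{x,y} is {-x^2/4 + x*y + y^4 - y^3/12 - y^2, x^3 + 13*x^2/2 - 26*x*y - 35*y^3/6 + 26*y^2, x^2*y + 25*x^2/12 - 25*x*y/3 - 119*y^3/36 + 25*y^2/3, x^2/2 + x*y^2 - 2*x*y - 11*y^3/6 + 2*y^2}; counting standard monomials gives mu = 7. Corank 2; j^3 = (x - 2*y)^3 is a perfect cube, so E-series; the 4-jet and mu = 7 give E_7.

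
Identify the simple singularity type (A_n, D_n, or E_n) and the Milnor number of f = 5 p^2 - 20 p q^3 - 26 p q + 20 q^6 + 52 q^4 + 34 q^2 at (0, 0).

The Hessian of f at 0 has rank 2. Corank 0: nondegenerate Morse point, so A_1.

Type A1, Milnor number mu = 1.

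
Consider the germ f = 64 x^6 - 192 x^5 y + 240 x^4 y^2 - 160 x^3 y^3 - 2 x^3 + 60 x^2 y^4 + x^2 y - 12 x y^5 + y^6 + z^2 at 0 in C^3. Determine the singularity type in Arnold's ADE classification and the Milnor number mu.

Type D7, Milnor number mu = 7.

The Hessian of f at 0 has rank 1. Corank 2; j^3 = -x^2*(2*x - y) has shape L^2 M (L != M), so D-series; mu = 7 gives D_7.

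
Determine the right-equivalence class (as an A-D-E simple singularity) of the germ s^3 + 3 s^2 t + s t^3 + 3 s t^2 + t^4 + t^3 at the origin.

The Hessian of f at 0 is [[0, 0], [0, 0]] with rank 0, so corank 2. A Groebner basis of the Jacobian ideal J(f) in C{s,t} is {s^3 + 3*s^2*t + 6*s^2 + 12*s*t + 6*t^2, -3*s^2 + s*t^2 - 6*s*t - 3*t^2, 3*s^2 + 6*s*t + t^3 + 3*t^2}; counting standard monomials gives mu = 7. Corank 2; j^3 = (s + t)^3 is a perfect cube, so E-series; the 4-jet and mu = 7 give E_7.

E7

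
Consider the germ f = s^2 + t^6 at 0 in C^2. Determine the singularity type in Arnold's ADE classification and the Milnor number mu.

Type A_5, Milnor number mu = 5.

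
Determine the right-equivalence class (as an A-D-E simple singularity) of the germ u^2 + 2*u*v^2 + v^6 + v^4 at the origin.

A_5

The Hessian of f at 0 is [[2, 0], [0, 0]] with rank 1, so corank 1. A Groebner basis of the Jacobian ideal J(f) in C{u,v} is {u^3, u^2*v, u + v^2}; counting standard monomials gives mu = 5. Corank 1: A-series; mu = 5 gives A_5.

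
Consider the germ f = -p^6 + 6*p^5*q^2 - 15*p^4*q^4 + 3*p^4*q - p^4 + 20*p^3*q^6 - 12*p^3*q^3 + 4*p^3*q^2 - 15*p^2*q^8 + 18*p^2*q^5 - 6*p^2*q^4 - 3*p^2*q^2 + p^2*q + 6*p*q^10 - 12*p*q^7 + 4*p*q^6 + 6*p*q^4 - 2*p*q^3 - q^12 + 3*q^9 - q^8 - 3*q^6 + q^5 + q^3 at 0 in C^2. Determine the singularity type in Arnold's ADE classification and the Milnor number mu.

Type D_4, Milnor number mu = 4.

The Hessian of f at 0 has rank 0. Corank 2; j^3 = q*(p^2 + q^2) splits into three distinct lines over C (the quadratic factor has nonzero discriminant), so D_4.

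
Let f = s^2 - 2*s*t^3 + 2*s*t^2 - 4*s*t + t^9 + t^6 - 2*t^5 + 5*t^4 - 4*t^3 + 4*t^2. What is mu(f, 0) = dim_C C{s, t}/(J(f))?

The Hessian of f at 0 has rank 1. Corank 1: A-series; mu = 8 gives A_8.

8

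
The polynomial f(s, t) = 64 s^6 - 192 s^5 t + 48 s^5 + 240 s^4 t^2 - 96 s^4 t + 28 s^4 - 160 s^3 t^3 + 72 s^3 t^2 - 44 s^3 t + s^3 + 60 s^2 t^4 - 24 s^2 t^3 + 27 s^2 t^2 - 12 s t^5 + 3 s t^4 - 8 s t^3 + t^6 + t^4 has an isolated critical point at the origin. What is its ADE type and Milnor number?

Type E6, Milnor number mu = 6.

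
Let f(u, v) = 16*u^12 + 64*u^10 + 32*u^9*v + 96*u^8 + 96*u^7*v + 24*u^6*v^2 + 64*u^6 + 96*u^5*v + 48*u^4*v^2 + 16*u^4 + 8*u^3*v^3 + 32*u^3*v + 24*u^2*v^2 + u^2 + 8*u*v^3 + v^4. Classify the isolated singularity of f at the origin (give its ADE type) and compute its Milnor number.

The Hessian of f at 0 is [[2, 0], [0, 0]] with rank 1, so corank 1. A Groebner basis of the Jacobian ideal J(f) in C{u,v} is {v^3, u}; counting standard monomials gives mu = 3. Corank 1: A-series; mu = 3 gives A_3.

Type A3, Milnor number mu = 3.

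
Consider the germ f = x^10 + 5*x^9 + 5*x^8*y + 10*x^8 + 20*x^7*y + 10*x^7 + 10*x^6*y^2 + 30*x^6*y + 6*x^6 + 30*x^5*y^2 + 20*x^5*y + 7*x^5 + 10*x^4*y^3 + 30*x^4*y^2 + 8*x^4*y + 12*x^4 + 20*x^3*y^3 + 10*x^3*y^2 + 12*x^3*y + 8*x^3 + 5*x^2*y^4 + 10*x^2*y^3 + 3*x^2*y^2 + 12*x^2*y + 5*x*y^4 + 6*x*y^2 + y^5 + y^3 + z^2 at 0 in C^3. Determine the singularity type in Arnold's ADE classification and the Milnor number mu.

Type E_{8}, Milnor number mu = 8.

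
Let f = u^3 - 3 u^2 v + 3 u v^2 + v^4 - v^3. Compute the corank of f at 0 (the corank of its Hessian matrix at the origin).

2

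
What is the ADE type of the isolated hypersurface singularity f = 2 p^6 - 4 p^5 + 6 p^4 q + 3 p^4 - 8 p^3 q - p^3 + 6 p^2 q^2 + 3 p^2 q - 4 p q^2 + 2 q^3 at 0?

The Hessian of f at 0 has rank 0. Corank 2; j^3 = -(p - q)*(p^2 - 2*p*q + 2*q^2) splits into three distinct lines over C (the quadratic factor has nonzero discriminant), so D_4.

D4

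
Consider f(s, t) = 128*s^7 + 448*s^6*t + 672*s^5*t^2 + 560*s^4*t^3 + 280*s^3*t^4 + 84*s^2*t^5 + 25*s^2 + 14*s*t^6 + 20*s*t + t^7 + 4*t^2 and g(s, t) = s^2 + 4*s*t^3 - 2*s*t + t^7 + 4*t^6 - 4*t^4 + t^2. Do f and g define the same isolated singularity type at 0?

Yes.

The Hessian of f at 0 has rank 1. Corank 1: A-series; mu = 6 gives A_6. The Hessian of g at 0 has rank 1. Corank 1: A-series; mu = 6 gives A_6. Both have type A_6, hence right-equivalent.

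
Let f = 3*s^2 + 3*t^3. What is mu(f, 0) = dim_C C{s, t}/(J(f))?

The Hessian of f at 0 has rank 1. Corank 1: A-series; mu = 2 gives A_2.

2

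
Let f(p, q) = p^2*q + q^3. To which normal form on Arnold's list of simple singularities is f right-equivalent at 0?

D4

The Hessian of f at 0 is [[0, 0], [0, 0]] with rank 0, so corank 2. A Groebner basis of the Jacobian ideal J(f) in C{p,q} is {q^3, p^2 + 3*q^2, p*q}; counting standard monomials gives mu = 4. Corank 2; j^3 = q*(p^2 + q^2) splits into three distinct lines over C (the quadratic factor has nonzero discriminant), so D_4.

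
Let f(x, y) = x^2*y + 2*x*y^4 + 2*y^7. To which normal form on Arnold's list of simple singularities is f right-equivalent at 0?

D_8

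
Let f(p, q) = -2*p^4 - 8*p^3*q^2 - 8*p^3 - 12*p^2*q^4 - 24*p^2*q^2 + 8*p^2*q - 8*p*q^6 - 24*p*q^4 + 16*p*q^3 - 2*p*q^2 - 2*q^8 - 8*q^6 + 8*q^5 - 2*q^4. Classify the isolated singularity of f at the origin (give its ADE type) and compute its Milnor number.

Type D_5, Milnor number mu = 5.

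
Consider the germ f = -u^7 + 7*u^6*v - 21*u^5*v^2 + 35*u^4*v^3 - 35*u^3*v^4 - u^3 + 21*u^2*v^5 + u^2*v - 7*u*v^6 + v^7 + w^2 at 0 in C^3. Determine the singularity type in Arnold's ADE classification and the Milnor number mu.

Type D_{8}, Milnor number mu = 8.

The Hessian of f at 0 is [[0, 0, 0], [0, 0, 0], [0, 0, 2]] with rank 1, so corank 2. A Groebner basis of the Jacobian ideal J(f) in C{u,v,w} is {u*v/7 + v^6, u*v^2, u^2 - u*v, w}; counting standard monomials gives mu = 8. Corank 2; j^3 = -u^2*(u - v) has shape L^2 M (L != M), so D-series; mu = 8 gives D_8.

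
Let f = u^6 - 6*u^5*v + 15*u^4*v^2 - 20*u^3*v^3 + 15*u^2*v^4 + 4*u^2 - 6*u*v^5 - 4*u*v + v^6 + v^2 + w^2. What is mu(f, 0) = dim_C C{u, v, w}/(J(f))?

5

The Hessian of f at 0 is [[8, -4, 0], [-4, 2, 0], [0, 0, 2]] with rank 2, so corank 1. A Groebner basis of the Jacobian ideal J(f) in C{u,v,w} is {v^5, u - v/2, w}; counting standard monomials gives mu = 5. Corank 1: A-series; mu = 5 gives A_5.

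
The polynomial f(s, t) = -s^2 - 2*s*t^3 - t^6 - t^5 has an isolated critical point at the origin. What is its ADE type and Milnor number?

Type A_4, Milnor number mu = 4.

The Hessian of f at 0 is [[-2, 0], [0, 0]] with rank 1, so corank 1. A Groebner basis of the Jacobian ideal J(f) in C{s,t} is {s + t^3, s^2, s*t}; counting standard monomials gives mu = 4. Corank 1: A-series; mu = 4 gives A_4.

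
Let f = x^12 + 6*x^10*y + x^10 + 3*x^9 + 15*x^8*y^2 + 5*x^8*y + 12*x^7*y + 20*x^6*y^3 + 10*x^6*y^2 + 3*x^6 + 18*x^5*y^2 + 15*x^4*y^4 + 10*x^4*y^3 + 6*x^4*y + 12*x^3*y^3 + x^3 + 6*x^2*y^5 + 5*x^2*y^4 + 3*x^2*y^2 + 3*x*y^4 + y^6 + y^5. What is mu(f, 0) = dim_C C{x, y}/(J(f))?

8

The Hessian of f at 0 is [[0, 0], [0, 0]] with rank 0, so corank 2. A Groebner basis of the Jacobian ideal J(f) in C{x,y} is {y^4, x^3, x^2/2 + x*y^2}; counting standard monomials gives mu = 8. Corank 2; j^3 = x^3 is a perfect cube, so E-series; the 5-jet and mu = 8 give E_8.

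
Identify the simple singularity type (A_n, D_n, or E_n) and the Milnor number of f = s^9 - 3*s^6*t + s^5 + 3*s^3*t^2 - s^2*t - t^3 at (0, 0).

Type D4, Milnor number mu = 4.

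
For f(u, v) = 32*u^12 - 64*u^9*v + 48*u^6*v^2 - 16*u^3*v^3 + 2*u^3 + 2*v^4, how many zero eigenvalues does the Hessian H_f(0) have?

2

Hessian at 0 has rank 0.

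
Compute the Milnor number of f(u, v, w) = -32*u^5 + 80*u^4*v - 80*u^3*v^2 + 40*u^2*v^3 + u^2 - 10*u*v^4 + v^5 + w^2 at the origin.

4

The Hessian of f at 0 has rank 2. Corank 1: A-series; mu = 4 gives A_4.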